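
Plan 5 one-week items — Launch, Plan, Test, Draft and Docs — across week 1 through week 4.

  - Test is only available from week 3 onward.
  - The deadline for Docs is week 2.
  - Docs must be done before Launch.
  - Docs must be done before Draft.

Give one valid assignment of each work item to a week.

Plan=week 1, Launch=week 2, Draft=week 2, Docs=week 1, Test=week 3

Checking: Docs(week 1) before Draft(week 2); Docs(week 1) before Launch(week 2); Test=week 3 in [week 3,week 4]; Docs=week 1 in [week 1,week 2].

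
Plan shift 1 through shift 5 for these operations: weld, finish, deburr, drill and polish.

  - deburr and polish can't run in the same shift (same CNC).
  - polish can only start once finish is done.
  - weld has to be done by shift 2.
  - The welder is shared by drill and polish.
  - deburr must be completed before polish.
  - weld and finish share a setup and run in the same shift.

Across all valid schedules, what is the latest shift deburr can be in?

Downstream work caps deburr at shift 4.
deburr at shift 4 is achievable: deburr in shift 4, drill in shift 1, weld in shift 1, polish in shift 5, finish in shift 1.

shift 4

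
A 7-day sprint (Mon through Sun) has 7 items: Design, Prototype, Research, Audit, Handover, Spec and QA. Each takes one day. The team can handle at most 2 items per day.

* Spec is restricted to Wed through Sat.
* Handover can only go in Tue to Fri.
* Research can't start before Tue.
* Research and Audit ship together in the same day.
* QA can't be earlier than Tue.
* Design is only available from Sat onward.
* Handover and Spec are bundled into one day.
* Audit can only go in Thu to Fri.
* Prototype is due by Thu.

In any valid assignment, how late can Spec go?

Spec is available from Wed; Spec's own window allows nothing later than Sat; Spec must be in the same day as Handover, which can't be after Fri, so Spec is at most Fri.
Spec at Fri is achievable: Design in Sat; Handover in Fri; QA in Tue; Prototype in Mon; Audit in Thu; Spec in Fri; Research in Thu.

Fri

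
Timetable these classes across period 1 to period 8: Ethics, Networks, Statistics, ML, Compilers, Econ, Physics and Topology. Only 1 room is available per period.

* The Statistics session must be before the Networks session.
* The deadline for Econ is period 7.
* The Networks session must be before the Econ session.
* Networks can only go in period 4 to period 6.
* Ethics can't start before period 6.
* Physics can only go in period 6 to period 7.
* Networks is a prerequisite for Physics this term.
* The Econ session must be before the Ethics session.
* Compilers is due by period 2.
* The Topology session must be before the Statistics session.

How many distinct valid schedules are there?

Splitting on Ethics: it can be period 6 (2), period 7 (2), period 8 (20). Listing each branch's schedules as (Networks, Statistics, ML, Compilers, Econ, Physics, Topology) by period number:
Ethics=period 6: (4,3,8,1,5,7,2) (4,3,8,2,5,7,1) — 2.
Ethics=period 7: (4,3,8,1,5,6,2) (4,3,8,2,5,6,1) — 2.
Ethics=period 8: (4,3,5,1,6,7,2) (4,3,5,1,7,6,2) (4,3,5,2,6,7,1) (4,3,5,2,7,6,1) (4,3,6,1,5,7,2) (4,3,6,2,5,7,1) (4,3,7,1,5,6,2) (4,3,7,2,5,6,1) (5,3,4,1,6,7,2) (5,3,4,1,7,6,2) (5,3,4,2,6,7,1) (5,3,4,2,7,6,1) (5,4,1,2,6,7,3) (5,4,1,2,7,6,3) (5,4,2,1,6,7,3) (5,4,2,1,7,6,3) (5,4,3,1,6,7,2) (5,4,3,1,7,6,2) (5,4,3,2,6,7,1) (5,4,3,2,7,6,1) — 20.
Summing: 2 + 2 + 20 = 24.

24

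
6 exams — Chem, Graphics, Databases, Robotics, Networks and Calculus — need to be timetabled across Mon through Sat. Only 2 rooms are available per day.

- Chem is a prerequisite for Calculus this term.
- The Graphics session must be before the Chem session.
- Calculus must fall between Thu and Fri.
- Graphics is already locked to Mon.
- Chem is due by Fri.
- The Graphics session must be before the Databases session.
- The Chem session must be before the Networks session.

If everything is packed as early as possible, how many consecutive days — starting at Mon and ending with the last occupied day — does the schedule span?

The precedence chain requires at least 3 distinct days.
With at most 2 per day and 6 exams, at least 3 days are needed.
Calculus can't be placed before Thu — that is day 4 counting from Mon — so the schedule must run through at least 4 days.
4 works (last occupied day: Thu): for example Calculus in Thu; Networks in Wed; Chem in Tue; Graphics in Mon; Databases in Tue; Robotics in Mon.

4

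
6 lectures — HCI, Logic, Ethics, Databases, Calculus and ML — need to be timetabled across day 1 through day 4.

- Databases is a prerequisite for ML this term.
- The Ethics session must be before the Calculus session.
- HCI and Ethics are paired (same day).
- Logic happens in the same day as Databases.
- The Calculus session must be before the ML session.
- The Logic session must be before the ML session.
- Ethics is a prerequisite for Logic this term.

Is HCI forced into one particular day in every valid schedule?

No

HCI can be day 1 (e.g. Ethics -> day 1, Databases -> day 2, HCI -> day 1, Logic -> day 2, Calculus -> day 2, ML -> day 3) or day 2 (e.g. Databases -> day 3, Logic -> day 3, ML -> day 4, Ethics -> day 2, Calculus -> day 3, HCI -> day 2).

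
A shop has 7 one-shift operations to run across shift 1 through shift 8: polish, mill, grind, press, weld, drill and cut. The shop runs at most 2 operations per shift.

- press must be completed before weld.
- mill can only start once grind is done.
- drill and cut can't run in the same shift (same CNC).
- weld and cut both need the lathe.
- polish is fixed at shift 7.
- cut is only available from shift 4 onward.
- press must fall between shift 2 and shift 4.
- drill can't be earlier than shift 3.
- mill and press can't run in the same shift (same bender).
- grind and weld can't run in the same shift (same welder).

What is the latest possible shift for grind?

Downstream work caps grind at shift 7.
grind at shift 7 is achievable: mill in shift 8; weld in shift 3; cut in shift 4; grind in shift 7; press in shift 2; drill in shift 3; polish in shift 7.

shift 7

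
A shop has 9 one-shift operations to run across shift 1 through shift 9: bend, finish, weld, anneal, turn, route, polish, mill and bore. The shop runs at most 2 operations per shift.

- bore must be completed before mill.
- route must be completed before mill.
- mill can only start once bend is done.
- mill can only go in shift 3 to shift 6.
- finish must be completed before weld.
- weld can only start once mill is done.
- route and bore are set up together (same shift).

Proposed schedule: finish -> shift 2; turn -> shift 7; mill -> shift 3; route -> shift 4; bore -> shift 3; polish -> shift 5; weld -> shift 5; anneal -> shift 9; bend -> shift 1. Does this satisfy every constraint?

mill can only go in shift 3 to shift 6 — holds.
mill can only start once bend is done — holds.
finish must be completed before weld — holds.
weld can only start once mill is done — holds.
route must be completed before mill — violated.
The shop runs at most 2 operations per shift — holds.
bore must be completed before mill — violated.
route and bore are set up together (same shift) — violated.

Invalid. route must be completed before mill.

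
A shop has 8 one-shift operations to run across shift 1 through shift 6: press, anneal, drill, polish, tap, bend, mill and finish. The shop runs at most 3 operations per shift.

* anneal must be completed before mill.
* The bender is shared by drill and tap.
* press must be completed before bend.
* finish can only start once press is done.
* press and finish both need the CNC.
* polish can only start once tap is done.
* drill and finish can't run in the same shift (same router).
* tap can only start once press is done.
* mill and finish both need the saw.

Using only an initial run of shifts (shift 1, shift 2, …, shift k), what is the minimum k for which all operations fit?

The precedence chain requires at least 3 distinct shifts.
With at most 3 per shift and 8 operations, at least 3 shifts are needed.
3 works (last occupied shift: shift 3): for example mill=shift 2; polish=shift 3; finish=shift 3; tap=shift 2; drill=shift 1; anneal=shift 1; bend=shift 2; press=shift 1.

3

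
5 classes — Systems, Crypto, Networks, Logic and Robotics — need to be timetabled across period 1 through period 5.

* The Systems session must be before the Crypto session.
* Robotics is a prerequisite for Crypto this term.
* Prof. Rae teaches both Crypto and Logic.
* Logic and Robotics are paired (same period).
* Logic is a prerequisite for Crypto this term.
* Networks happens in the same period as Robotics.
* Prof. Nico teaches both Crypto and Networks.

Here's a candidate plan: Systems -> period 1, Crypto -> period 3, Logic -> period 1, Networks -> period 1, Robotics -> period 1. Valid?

Robotics is a prerequisite for Crypto this term — holds.
The Systems session must be before the Crypto session — holds.
Logic and Robotics are paired (same period) — holds.
Prof. Rae teaches both Crypto and Logic — holds.
Logic is a prerequisite for Crypto this term — holds.
Networks happens in the same period as Robotics — holds.
Prof. Nico teaches both Crypto and Networks — holds.

Yes, all constraints hold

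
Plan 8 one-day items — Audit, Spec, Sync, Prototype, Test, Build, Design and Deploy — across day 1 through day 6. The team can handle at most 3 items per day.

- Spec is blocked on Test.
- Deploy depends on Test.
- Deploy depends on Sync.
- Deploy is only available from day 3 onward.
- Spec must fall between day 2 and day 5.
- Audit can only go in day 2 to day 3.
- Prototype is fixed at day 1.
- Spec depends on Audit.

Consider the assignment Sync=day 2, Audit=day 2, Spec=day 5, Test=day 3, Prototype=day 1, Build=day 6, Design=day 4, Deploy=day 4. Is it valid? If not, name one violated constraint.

Spec depends on Audit — holds.
Deploy depends on Test — holds.
Deploy depends on Sync — holds.
Spec must fall between day 2 and day 5 — holds.
Audit can only go in day 2 to day 3 — holds.
Deploy is only available from day 3 onward — holds.
The team can handle at most 3 items per day — holds.
Prototype is fixed at day 1 — holds.
Spec is blocked on Test — holds.

Valid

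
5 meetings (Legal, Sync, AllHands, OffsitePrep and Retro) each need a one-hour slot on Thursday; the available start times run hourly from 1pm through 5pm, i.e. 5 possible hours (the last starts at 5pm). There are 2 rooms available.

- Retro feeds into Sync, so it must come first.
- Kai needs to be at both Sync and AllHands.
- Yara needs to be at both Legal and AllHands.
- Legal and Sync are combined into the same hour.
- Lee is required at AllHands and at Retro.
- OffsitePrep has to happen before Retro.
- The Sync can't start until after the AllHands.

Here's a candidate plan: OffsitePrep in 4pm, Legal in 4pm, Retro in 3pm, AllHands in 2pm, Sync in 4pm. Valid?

No. There are 2 rooms available is not satisfied.

OffsitePrep has to happen before Retro — violated.
Retro feeds into Sync, so it must come first — holds.
Yara needs to be at both Legal and AllHands — holds.
Legal and Sync are combined into the same hour — holds.
Kai needs to be at both Sync and AllHands — holds.
There are 2 rooms available — violated.
The Sync can't start until after the AllHands — holds.
Lee is required at AllHands and at Retro — holds.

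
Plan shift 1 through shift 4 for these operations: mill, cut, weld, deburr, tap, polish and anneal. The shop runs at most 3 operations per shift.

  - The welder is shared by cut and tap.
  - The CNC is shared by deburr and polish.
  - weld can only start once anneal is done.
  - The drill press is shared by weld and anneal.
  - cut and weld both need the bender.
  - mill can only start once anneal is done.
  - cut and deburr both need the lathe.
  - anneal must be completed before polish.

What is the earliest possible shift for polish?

Precedence pushes polish to at least shift 2.
polish at shift 2 is achievable: deburr in shift 3; tap in shift 3; cut in shift 1; weld in shift 2; polish in shift 2; anneal in shift 1; mill in shift 2.

shift 2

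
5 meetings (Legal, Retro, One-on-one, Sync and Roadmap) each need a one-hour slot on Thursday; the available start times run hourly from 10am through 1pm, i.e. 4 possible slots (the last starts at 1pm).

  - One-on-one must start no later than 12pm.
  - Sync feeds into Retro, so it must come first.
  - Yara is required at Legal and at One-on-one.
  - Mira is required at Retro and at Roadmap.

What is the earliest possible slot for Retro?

Precedence pushes Retro to at least 11am.
Retro at 11am is achievable: Roadmap in 10am, Retro in 11am, One-on-one in 10am, Legal in 11am, Sync in 10am.

11am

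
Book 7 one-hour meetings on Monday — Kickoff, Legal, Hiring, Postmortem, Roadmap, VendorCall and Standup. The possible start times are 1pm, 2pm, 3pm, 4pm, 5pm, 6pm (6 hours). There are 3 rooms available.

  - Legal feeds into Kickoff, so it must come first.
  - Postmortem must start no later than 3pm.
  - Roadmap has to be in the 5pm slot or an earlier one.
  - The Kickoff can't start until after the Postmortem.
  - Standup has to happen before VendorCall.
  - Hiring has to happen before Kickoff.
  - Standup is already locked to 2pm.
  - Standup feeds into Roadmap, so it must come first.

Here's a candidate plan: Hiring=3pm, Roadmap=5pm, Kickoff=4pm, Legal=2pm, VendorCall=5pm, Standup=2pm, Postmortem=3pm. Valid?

Hiring has to happen before Kickoff — holds.
Standup has to happen before VendorCall — holds.
The Kickoff can't start until after the Postmortem — holds.
Standup feeds into Roadmap, so it must come first — holds.
Roadmap has to be in the 5pm slot or an earlier one — holds.
Postmortem must start no later than 3pm — holds.
Legal feeds into Kickoff, so it must come first — holds.
There are 3 rooms available — holds.
Standup is already locked to 2pm — holds.

Yes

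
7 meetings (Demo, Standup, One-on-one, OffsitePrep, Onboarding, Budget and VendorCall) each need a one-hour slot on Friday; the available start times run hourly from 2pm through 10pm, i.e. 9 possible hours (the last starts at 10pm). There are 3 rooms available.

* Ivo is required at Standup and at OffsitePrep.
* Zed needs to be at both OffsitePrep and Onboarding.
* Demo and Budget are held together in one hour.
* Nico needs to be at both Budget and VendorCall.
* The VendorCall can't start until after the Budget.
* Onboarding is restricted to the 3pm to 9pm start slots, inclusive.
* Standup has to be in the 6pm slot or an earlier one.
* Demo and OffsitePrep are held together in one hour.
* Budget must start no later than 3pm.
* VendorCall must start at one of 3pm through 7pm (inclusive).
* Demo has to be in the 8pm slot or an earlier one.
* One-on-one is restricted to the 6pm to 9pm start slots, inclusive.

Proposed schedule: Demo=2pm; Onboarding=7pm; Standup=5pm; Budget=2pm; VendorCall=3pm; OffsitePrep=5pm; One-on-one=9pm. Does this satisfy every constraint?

There are 3 rooms available — holds.
Demo has to be in the 8pm slot or an earlier one — holds.
Nico needs to be at both Budget and VendorCall — holds.
Onboarding is restricted to the 3pm to 9pm start slots, inclusive — holds.
The VendorCall can't start until after the Budget — holds.
One-on-one is restricted to the 6pm to 9pm start slots, inclusive — holds.
Demo and OffsitePrep are held together in one hour — violated.
Standup has to be in the 6pm slot or an earlier one — holds.
Demo and Budget are held together in one hour — holds.
Budget must start no later than 3pm — holds.
VendorCall must start at one of 3pm through 7pm (inclusive) — holds.
Zed needs to be at both OffsitePrep and Onboarding — holds.
Ivo is required at Standup and at OffsitePrep — violated.

No — it violates: Ivo is required at Standup and at OffsitePrep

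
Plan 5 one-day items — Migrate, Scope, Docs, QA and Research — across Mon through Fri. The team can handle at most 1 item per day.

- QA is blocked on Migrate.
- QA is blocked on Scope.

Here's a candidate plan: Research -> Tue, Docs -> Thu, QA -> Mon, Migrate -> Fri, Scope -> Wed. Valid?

Invalid. QA is blocked on Migrate.

QA is blocked on Scope — violated.
QA is blocked on Migrate — violated.
The team can handle at most 1 item per day — holds.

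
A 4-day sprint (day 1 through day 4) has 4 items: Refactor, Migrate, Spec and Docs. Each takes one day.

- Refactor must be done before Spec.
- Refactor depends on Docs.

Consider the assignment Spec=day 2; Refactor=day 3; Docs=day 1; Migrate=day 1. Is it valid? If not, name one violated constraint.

Refactor must be done before Spec — violated.
Refactor depends on Docs — holds.

Invalid. Refactor must be done before Spec.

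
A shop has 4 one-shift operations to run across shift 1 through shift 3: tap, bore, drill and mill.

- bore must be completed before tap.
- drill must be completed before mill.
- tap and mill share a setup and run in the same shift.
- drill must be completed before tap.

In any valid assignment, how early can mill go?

shift 2

Precedence pushes mill to at least shift 2.
mill at shift 2 is achievable: tap -> shift 2; mill -> shift 2; bore -> shift 1; drill -> shift 1.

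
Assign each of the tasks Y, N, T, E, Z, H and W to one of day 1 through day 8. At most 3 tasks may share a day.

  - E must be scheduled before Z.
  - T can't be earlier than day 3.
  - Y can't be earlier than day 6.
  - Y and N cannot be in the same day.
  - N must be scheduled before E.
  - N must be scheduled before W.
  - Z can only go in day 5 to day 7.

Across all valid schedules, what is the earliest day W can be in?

day 2

Precedence pushes W to at least day 2.
W at day 2 is achievable: T -> day 3, H -> day 1, Z -> day 5, N -> day 1, W -> day 2, Y -> day 6, E -> day 2.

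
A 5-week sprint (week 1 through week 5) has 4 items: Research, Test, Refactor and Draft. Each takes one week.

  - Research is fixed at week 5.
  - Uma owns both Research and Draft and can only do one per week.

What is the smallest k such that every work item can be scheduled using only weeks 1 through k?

5

Research can't be placed before week 5, so the schedule must run through at least week 5.
5 works (last occupied week: week 5): for example Test in week 1, Draft in week 1, Refactor in week 1, Research in week 5.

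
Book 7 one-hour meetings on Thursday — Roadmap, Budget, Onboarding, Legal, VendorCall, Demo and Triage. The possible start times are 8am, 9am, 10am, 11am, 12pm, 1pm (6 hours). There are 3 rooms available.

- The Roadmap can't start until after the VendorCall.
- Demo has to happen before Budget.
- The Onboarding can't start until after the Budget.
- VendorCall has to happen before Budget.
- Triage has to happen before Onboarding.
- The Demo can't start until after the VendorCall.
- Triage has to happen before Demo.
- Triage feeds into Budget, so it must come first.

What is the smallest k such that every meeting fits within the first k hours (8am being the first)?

The precedence chain requires at least 4 distinct hours.
With at most 3 per hour and 7 meetings, at least 3 hours are needed.
4 works (last occupied hour: 11am): for example Budget in 10am; Triage in 8am; VendorCall in 8am; Onboarding in 11am; Roadmap in 9am; Legal in 8am; Demo in 9am.

4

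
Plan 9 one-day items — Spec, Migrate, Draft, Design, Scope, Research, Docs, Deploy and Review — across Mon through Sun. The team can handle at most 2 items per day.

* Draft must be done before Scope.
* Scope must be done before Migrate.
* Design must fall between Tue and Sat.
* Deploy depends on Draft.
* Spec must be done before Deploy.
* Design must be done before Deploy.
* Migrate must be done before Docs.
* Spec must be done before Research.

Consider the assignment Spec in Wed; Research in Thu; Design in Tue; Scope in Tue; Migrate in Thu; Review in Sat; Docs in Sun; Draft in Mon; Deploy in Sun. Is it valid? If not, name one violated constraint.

Valid

Draft must be done before Scope — holds.
Design must be done before Deploy — holds.
Design must fall between Tue and Sat — holds.
Spec must be done before Deploy — holds.
Spec must be done before Research — holds.
Migrate must be done before Docs — holds.
The team can handle at most 2 items per day — holds.
Scope must be done before Migrate — holds.
Deploy depends on Draft — holds.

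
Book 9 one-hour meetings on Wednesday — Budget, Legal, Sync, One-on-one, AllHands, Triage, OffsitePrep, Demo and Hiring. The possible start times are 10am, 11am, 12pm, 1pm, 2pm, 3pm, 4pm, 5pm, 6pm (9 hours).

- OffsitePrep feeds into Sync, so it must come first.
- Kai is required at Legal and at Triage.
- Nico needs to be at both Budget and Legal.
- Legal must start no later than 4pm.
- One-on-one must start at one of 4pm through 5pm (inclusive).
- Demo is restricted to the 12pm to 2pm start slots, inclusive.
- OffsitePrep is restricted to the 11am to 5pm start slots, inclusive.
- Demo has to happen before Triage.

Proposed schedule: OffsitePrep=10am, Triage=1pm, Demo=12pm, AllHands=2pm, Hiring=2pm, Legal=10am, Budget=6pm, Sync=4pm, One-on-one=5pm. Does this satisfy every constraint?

Demo has to happen before Triage — holds.
Nico needs to be at both Budget and Legal — holds.
OffsitePrep is restricted to the 11am to 5pm start slots, inclusive — violated.
One-on-one must start at one of 4pm through 5pm (inclusive) — holds.
Legal must start no later than 4pm — holds.
Kai is required at Legal and at Triage — holds.
OffsitePrep feeds into Sync, so it must come first — holds.
Demo is restricted to the 12pm to 2pm start slots, inclusive — holds.

No. OffsitePrep is restricted to the 11am to 5pm start slots, inclusive is not satisfied.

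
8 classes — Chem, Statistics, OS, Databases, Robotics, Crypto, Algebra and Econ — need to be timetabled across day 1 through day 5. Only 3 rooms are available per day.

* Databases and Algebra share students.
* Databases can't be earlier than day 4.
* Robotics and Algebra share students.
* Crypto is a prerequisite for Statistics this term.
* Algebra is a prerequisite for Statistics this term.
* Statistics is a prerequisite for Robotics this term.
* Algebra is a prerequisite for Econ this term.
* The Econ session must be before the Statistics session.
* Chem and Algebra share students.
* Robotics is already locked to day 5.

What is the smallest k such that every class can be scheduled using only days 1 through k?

The precedence chain requires at least 4 distinct days.
With at most 3 per day and 8 classes, at least 3 days are needed.
Robotics can't be placed before day 5, so the schedule must run through at least day 5.
5 works (last occupied day: day 5): for example Robotics in day 5, Statistics in day 3, Algebra in day 1, OS in day 1, Databases in day 4, Econ in day 2, Crypto in day 1, Chem in day 2.

5 days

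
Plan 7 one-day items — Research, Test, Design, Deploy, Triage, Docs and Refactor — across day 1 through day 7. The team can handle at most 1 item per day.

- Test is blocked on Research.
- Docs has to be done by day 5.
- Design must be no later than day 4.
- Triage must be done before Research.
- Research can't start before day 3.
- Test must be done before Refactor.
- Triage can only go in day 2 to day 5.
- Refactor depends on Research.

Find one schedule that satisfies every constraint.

Deploy=day 7, Docs=day 4, Test=day 5, Research=day 3, Design=day 1, Refactor=day 6, Triage=day 2

Checking: Research(day 3) before Refactor(day 6); Triage(day 2) before Research(day 3); Research(day 3) before Test(day 5); Test(day 5) before Refactor(day 6); Docs=day 4 in [day 1,day 5]; Design=day 1 in [day 1,day 4]; Triage=day 2 in [day 2,day 5]; Research=day 3 in [day 3,day 7]; max 1 per day (cap 1).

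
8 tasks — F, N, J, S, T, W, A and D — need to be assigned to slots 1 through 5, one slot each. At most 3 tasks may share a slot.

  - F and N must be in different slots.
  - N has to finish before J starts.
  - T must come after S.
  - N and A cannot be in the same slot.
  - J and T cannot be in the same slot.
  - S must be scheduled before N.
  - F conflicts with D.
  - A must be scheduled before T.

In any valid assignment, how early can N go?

Precedence pushes N to at least 2; downstream work caps N at 4.
N at 2 is achievable: A=1, J=3, S=1, N=2, F=1, T=2, W=2, D=3.

2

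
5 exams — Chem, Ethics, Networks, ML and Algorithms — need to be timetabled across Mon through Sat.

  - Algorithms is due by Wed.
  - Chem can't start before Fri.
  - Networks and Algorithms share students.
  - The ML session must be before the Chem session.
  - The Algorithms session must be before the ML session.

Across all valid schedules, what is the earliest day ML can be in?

Precedence pushes ML to at least Tue; downstream work caps ML at Fri.
ML at Tue is achievable: Networks -> Tue; Chem -> Fri; Algorithms -> Mon; ML -> Tue; Ethics -> Mon.

Tue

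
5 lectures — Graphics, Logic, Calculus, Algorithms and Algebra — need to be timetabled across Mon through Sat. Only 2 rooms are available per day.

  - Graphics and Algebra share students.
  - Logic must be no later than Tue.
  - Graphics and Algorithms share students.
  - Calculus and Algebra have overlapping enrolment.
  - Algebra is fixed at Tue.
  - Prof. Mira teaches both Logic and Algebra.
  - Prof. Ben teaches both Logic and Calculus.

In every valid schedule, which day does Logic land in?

Mon

Logic's window is Mon–Tue.
Algebra is fixed at Tue, and Logic can't share a day with Algebra.
So Logic must be Mon.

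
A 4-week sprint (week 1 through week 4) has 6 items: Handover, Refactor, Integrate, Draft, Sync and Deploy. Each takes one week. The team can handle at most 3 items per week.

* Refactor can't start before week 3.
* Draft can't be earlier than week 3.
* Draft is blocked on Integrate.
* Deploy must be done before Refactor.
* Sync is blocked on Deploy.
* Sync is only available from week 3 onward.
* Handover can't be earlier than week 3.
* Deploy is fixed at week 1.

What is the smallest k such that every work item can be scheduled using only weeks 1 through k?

4

The precedence chain requires at least 2 distinct weeks.
With at most 3 per week and 6 work items, at least 2 weeks are needed.
Handover can't be placed before week 3, so the schedule must run through at least week 3.
Could 3 weeks be enough, i.e. nothing placed later than week 3? No: Handover's window within 3 weeks is {week 3}; Refactor's window within 3 weeks is {week 3}; Draft's window within 3 weeks is {week 3}; Sync's window within 3 weeks is {week 3}; that puts Handover, Refactor, Draft and Sync all in week 3 — more than 3 per week.
So 3 weeks is not enough.
4 works (last occupied week: week 4): for example Refactor in week 3; Sync in week 3; Deploy in week 1; Draft in week 3; Integrate in week 1; Handover in week 4.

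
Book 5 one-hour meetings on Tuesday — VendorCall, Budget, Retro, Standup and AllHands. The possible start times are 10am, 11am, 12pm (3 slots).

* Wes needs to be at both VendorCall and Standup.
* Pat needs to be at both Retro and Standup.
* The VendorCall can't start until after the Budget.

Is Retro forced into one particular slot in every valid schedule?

Retro can be 10am (e.g. Standup -> 12pm; Retro -> 10am; Budget -> 10am; AllHands -> 10am; VendorCall -> 11am) or 11am (e.g. AllHands=10am, Budget=10am, Retro=11am, Standup=10am, VendorCall=11am).

No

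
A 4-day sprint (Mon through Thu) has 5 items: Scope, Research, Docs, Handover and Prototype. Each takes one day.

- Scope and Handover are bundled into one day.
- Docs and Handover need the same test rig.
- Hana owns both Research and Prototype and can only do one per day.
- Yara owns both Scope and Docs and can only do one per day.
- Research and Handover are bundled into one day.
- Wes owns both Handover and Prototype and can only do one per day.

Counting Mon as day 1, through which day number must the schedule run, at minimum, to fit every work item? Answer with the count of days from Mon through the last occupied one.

Could 1 day be enough, i.e. nothing placed later than Mon? No: Prototype can't share with Handover (Mon) → nothing is left.
So 1 day is not enough.
2 works (last occupied day: Tue): for example Scope in Mon, Handover in Mon, Research in Mon, Docs in Tue, Prototype in Tue.

2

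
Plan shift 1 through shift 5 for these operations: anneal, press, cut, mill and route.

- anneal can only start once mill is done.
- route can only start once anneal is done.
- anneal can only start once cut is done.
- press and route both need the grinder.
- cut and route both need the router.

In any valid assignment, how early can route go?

shift 3

Precedence pushes route to at least shift 3.
route at shift 3 is achievable: anneal -> shift 2, press -> shift 1, route -> shift 3, cut -> shift 1, mill -> shift 1.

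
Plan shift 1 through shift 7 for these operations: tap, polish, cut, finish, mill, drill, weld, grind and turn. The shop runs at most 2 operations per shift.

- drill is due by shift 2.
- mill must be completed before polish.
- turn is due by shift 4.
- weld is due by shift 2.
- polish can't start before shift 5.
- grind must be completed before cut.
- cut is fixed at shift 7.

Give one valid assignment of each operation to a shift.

weld in shift 1, drill in shift 1, grind in shift 3, cut in shift 7, finish in shift 4, mill in shift 2, tap in shift 3, turn in shift 2, polish in shift 5

Checking: grind(shift 3) before cut(shift 7); mill(shift 2) before polish(shift 5); drill=shift 1 in [shift 1,shift 2]; polish=shift 5 in [shift 5,shift 7]; turn=shift 2 in [shift 1,shift 4]; cut=shift 7 in [shift 7,shift 7]; weld=shift 1 in [shift 1,shift 2]; max 2 per shift (cap 2).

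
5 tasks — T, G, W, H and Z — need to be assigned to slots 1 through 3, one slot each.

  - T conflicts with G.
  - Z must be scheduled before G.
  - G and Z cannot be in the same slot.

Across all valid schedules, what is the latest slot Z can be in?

Downstream work caps Z at 2.
Z at 2 is achievable: H=1; Z=2; W=1; G=3; T=1.

2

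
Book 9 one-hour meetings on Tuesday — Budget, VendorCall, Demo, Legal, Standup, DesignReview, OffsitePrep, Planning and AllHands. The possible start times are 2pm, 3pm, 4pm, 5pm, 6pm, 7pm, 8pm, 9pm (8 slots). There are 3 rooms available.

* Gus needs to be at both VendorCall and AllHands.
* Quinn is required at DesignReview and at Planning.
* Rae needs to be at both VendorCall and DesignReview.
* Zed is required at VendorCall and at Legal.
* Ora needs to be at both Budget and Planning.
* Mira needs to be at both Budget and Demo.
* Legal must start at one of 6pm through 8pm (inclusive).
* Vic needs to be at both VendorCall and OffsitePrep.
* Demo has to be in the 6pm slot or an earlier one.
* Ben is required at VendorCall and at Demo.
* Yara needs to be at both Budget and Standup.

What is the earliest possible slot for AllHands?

AllHands at 2pm is achievable: AllHands=2pm; Legal=6pm; Demo=2pm; Budget=3pm; Planning=5pm; VendorCall=3pm; OffsitePrep=4pm; Standup=2pm; DesignReview=4pm.

2pm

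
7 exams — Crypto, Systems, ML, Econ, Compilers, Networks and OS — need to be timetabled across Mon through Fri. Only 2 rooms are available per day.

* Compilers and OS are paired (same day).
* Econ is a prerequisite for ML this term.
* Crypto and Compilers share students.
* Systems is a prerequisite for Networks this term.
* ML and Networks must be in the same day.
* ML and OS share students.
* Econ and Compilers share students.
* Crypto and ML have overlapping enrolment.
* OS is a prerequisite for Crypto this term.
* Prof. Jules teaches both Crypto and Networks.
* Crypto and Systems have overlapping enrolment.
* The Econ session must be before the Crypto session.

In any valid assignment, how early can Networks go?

Tue

Precedence pushes Networks to at least Tue.
Networks at Tue is achievable: OS=Wed, Networks=Tue, ML=Tue, Systems=Mon, Crypto=Thu, Econ=Mon, Compilers=Wed.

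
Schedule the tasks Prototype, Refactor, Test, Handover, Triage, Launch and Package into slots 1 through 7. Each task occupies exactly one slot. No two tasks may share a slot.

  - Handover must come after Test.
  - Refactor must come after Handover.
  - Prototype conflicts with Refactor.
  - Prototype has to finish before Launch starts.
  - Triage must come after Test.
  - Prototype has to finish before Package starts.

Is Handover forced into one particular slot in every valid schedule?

No

Handover can be 2 (e.g. Refactor -> 4; Triage -> 5; Prototype -> 3; Handover -> 2; Package -> 7; Launch -> 6; Test -> 1) or 3 (e.g. Prototype=1, Triage=5, Launch=6, Package=7, Test=2, Refactor=4, Handover=3).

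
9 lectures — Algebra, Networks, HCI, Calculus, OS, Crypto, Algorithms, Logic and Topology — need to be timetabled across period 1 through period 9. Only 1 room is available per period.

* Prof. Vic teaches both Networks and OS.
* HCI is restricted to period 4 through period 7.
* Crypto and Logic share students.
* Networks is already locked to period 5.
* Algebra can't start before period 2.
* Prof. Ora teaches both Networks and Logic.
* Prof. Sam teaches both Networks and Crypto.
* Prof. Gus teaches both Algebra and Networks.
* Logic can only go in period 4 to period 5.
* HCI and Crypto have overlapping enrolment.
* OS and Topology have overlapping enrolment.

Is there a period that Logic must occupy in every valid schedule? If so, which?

period 4

Logic's window is period 4–period 5.
Networks is fixed at period 5, and Logic can't share a period with Networks.
So Logic must be period 4.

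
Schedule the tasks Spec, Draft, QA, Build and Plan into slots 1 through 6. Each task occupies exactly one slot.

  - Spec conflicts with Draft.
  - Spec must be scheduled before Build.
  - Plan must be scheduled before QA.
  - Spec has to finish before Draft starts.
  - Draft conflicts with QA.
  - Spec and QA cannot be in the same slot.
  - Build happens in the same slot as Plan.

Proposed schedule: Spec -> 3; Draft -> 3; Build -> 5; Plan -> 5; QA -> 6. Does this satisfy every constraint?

Build happens in the same slot as Plan — holds.
Spec conflicts with Draft — violated.
Spec and QA cannot be in the same slot — holds.
Plan must be scheduled before QA — holds.
Spec has to finish before Draft starts — violated.
Draft conflicts with QA — holds.
Spec must be scheduled before Build — holds.

Invalid. Spec conflicts with Draft.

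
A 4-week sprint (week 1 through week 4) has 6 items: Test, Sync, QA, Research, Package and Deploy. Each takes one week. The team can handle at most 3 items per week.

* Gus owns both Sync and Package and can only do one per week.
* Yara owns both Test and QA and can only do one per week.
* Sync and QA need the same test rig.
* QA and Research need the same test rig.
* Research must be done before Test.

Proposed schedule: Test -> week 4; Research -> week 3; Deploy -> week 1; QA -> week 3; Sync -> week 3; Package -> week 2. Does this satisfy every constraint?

No. Sync and QA need the same test rig is not satisfied.

The team can handle at most 3 items per week — holds.
Gus owns both Sync and Package and can only do one per week — holds.
QA and Research need the same test rig — violated.
Research must be done before Test — holds.
Yara owns both Test and QA and can only do one per week — holds.
Sync and QA need the same test rig — violated.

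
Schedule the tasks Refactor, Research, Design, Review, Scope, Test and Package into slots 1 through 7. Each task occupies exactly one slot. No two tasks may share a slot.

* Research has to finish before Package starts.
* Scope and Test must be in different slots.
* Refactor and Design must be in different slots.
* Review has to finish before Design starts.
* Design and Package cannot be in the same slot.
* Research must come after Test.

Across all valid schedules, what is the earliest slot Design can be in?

Precedence pushes Design to at least 2.
Design at 2 is achievable: Refactor=6, Test=3, Review=1, Package=5, Design=2, Scope=7, Research=4.

2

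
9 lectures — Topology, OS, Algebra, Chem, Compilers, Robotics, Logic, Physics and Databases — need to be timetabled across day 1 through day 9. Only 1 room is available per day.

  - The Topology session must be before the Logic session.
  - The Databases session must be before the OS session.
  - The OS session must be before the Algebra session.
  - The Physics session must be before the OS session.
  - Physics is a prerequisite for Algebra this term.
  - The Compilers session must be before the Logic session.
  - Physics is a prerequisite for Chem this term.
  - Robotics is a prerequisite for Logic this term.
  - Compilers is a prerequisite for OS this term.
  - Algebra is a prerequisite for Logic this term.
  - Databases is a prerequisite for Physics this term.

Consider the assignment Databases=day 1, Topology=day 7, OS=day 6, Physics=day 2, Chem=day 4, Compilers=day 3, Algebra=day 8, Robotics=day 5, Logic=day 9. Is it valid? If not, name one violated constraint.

Yes, all constraints hold

The Physics session must be before the OS session — holds.
Physics is a prerequisite for Algebra this term — holds.
The Topology session must be before the Logic session — holds.
Algebra is a prerequisite for Logic this term — holds.
Databases is a prerequisite for Physics this term — holds.
Robotics is a prerequisite for Logic this term — holds.
Compilers is a prerequisite for OS this term — holds.
The Compilers session must be before the Logic session — holds.
Only 1 room is available per day — holds.
The Databases session must be before the OS session — holds.
The OS session must be before the Algebra session — holds.
Physics is a prerequisite for Chem this term — holds.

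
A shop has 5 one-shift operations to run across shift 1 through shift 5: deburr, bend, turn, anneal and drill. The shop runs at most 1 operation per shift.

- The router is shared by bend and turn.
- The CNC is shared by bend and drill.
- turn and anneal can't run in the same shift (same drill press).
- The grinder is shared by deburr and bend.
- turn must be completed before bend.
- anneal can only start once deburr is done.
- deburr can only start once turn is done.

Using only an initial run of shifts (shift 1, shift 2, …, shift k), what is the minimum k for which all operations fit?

5

The precedence chain requires at least 3 distinct shifts.
With at most 1 per shift and 5 operations, at least 5 shifts are needed.
5 works (last occupied shift: shift 5): for example bend=shift 3; anneal=shift 4; turn=shift 1; deburr=shift 2; drill=shift 5.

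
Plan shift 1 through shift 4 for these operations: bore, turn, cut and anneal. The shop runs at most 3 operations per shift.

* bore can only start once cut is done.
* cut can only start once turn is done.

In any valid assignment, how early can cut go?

shift 2

Precedence pushes cut to at least shift 2; downstream work caps cut at shift 3.
cut at shift 2 is achievable: bore=shift 3; anneal=shift 1; turn=shift 1; cut=shift 2.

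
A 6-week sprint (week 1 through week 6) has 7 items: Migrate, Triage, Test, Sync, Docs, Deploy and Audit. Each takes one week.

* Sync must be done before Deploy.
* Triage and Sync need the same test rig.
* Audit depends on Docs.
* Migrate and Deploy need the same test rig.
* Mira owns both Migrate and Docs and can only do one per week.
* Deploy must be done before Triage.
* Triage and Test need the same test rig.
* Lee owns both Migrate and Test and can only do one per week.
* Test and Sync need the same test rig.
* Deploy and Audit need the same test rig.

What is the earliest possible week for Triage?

week 3

Precedence pushes Triage to at least week 3.
Triage at week 3 is achievable: Deploy=week 2, Audit=week 3, Docs=week 1, Test=week 2, Triage=week 3, Migrate=week 3, Sync=week 1.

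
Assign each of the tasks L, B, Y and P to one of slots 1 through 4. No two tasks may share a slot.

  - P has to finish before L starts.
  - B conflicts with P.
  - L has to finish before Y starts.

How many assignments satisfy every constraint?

4

Enumerating: B -> 4; L -> 2; Y -> 3; P -> 1 | B -> 3; P -> 1; L -> 2; Y -> 4 | Y -> 4, L -> 3, P -> 1, B -> 2 | B=1; L=3; Y=4; P=2.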